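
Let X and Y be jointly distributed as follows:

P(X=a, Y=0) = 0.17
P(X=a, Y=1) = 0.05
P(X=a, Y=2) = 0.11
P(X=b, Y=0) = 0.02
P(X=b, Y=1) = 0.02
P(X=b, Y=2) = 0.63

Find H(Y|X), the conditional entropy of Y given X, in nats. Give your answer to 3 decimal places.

Chain rule: H(Y|X) = H(X,Y) − H(X).
Marginals: p(X) = (0.3300, 0.6700), p(Y) = (0.1900, 0.0700, 0.7400).
H(X,Y) = 1.1414 nats; H(X) = 0.6342 nats.
H(Y|X) = 1.1414 − 0.6342 = 0.507 nats.

0.507 nats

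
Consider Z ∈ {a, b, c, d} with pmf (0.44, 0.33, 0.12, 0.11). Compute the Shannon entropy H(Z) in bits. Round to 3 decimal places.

H(Z) = −Σ p·log₂ p.
  −(0.44)·log₂(0.44) = 0.5211
  −(0.33)·log₂(0.33) = 0.5278
  −(0.12)·log₂(0.12) = 0.3671
  −(0.11)·log₂(0.11) = 0.3503
Sum: 0.5211 + 0.5278 + 0.3671 + 0.3503 = 1.766 bits.

1.766 bits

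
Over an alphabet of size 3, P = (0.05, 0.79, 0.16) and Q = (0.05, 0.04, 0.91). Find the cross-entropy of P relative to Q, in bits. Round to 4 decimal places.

H(P,Q) = −Σ p·log₂ q.
  −0.05·log₂(0.05) = 0.21610
  −0.79·log₂(0.04) = 3.66865
  −0.16·log₂(0.91) = 0.02177
H(P,Q) = 3.9065 bits.

3.9065 bits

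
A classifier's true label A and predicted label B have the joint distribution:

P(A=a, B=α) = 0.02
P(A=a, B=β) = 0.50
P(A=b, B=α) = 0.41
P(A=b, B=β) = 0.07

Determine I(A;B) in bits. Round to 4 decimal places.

Marginals: p(A) = (0.5200, 0.4800), p(B) = (0.4300, 0.5700).
I(A;B) = Σ p(x,y)·log₂[p(x,y)/(p(x)p(y))].
  (a,α): 0.02·log₂(0.0894) = -0.06966
  (a,β): 0.50·log₂(1.6869) = 0.37719
  (b,α): 0.41·log₂(1.9864) = 0.40597
  (b,β): 0.07·log₂(0.2558) = -0.13766
Sum = 0.5758 bits.

0.5758 bits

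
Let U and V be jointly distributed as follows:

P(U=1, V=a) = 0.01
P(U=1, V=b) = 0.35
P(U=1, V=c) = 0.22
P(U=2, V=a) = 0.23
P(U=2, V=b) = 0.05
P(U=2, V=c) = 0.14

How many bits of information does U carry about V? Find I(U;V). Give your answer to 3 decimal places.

0.357 bits

Marginals: p(U) = (0.5800, 0.4200), p(V) = (0.2400, 0.4000, 0.3600).
I(U;V) = H(U) + H(V) − H(U,V).
H(U) = 0.9815, H(V) = 1.5535, H(U,V) = 2.1780.
I(U;V) = 0.9815 + 1.5535 − 2.1780 = 0.357 bits.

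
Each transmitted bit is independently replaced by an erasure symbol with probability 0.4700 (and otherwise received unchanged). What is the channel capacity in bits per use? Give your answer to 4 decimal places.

0.5300 bits

Binary erasure channel: capacity C = 1 − ε.
C = 1 − 0.4700 = 0.5300 bits per channel use.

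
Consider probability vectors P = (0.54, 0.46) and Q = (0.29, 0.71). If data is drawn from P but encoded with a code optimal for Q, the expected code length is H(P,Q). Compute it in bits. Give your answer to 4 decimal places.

1.1917 bits

H(P,Q) = −Σ p·log₂ q.
  −0.54·log₂(0.29) = 0.96437
  −0.46·log₂(0.71) = 0.22729
H(P,Q) = 1.1917 bits.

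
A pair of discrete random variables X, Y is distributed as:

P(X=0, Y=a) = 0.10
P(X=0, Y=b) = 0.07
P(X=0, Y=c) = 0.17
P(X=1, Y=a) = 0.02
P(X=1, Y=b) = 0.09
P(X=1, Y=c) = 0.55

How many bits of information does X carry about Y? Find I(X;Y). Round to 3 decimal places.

0.121 bits

Marginals: p(X) = (0.3400, 0.6600), p(Y) = (0.1200, 0.1600, 0.7200).
I(X;Y) = H(X) + H(Y) − H(X,Y).
H(X) = 0.9248, H(Y) = 1.1313, H(X,Y) = 1.9352.
I(X;Y) = 0.9248 + 1.1313 − 1.9352 = 0.121 bits.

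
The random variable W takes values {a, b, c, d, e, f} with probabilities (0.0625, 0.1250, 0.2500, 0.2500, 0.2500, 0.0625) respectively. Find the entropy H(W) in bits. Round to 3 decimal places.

2.375 bits

H(W) = −Σ p·log₂ p.
  −(0.0625)·log₂(0.0625) = 0.2500
  −(0.1250)·log₂(0.1250) = 0.3750
  −(0.2500)·log₂(0.2500) = 0.5000
  −(0.2500)·log₂(0.2500) = 0.5000
  −(0.2500)·log₂(0.2500) = 0.5000
  −(0.0625)·log₂(0.0625) = 0.2500
Sum: 0.2500 + 0.3750 + 0.5000 + 0.5000 + 0.5000 + 0.2500 = 2.375 bits.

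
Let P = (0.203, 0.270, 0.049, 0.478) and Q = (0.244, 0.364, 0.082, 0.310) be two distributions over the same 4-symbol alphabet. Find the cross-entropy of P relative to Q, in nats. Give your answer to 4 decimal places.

1.2416 nats

H(P,Q) = −Σ p·ln q.
  −0.203·ln(0.244) = 0.28635
  −0.270·ln(0.364) = 0.27286
  −0.049·ln(0.082) = 0.12255
  −0.478·ln(0.310) = 0.55983
H(P,Q) = 1.2416 nats.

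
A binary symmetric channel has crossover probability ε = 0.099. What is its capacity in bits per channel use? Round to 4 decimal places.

0.5342 bits

Binary symmetric channel: C = 1 − h₂(ε) where h₂ is the binary entropy function.
h₂(0.099) = −0.099·log₂0.099 − 0.901·log₂0.901 = 0.4658.
C = 1 − 0.4658 = 0.5342 bits per channel use.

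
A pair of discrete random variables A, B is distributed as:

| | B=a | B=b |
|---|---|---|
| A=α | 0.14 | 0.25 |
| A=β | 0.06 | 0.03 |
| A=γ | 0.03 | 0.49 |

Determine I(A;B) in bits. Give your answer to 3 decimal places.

Marginals: p(A) = (0.3900, 0.0900, 0.5200), p(B) = (0.2300, 0.7700).
I(A;B) = H(A) + H(B) − H(A,B).
H(A) = 1.3330, H(B) = 0.7780, H(A,B) = 1.9485.
I(A;B) = 1.3330 + 0.7780 − 1.9485 = 0.163 bits.

0.163 bits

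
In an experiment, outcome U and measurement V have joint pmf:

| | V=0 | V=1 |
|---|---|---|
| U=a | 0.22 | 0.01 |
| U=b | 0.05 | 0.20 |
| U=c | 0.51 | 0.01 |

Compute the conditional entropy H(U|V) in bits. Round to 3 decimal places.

Chain rule: H(U|V) = H(U,V) − H(V).
Marginals: p(U) = (0.2300, 0.2500, 0.5200), p(V) = (0.7800, 0.2200).
H(U,V) = 1.7894 bits; H(V) = 0.7602 bits.
H(U|V) = 1.7894 − 0.7602 = 1.029 bits.

1.029 bits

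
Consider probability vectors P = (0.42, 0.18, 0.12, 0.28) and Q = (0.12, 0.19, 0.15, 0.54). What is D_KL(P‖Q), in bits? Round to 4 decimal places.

0.4411 bits

D(P‖Q) = Σ p·log₂(p/q).
  0.42·log₂(0.42/0.12) = 0.75909
  0.18·log₂(0.18/0.19) = -0.01404
  0.12·log₂(0.12/0.15) = -0.03863
  0.28·log₂(0.28/0.54) = -0.26531
D(P‖Q) = 0.4411 bits.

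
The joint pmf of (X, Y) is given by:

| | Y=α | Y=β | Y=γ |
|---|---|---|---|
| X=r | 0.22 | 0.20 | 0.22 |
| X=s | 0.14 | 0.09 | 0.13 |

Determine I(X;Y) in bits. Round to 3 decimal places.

Marginals: p(X) = (0.6400, 0.3600), p(Y) = (0.3600, 0.2900, 0.3500).
I(X;Y) = Σ p(x,y)·log₂[p(x,y)/(p(x)p(y))].
  (r,α): 0.22·log₂(0.9549) = -0.0147
  (r,β): 0.20·log₂(1.0776) = 0.0216
  (r,γ): 0.22·log₂(0.9821) = -0.0057
  (s,α): 0.14·log₂(1.0802) = 0.0156
  (s,β): 0.09·log₂(0.8621) = -0.0193
  (s,γ): 0.13·log₂(1.0317) = 0.0059
Sum = 0.003 bits.

0.003 bits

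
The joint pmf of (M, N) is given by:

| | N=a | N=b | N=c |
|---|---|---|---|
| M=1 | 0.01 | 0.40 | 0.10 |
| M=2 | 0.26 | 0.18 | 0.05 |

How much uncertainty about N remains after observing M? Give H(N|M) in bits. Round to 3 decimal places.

Marginals: p(M) = (0.5100, 0.4900), p(N) = (0.2700, 0.5800, 0.1500).
H(N|M) = Σ p(M) · H(N|M=·).
  M=1: p=0.5100, H(N|M=1) = 0.8470
  M=2: p=0.4900, H(N|M=2) = 1.3519
Weighted sum = 1.094 bits.

1.094 bits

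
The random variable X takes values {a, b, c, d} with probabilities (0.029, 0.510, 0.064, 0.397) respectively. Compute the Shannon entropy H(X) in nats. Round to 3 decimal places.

H(X) = −Σ p·ln p.
  −(0.029)·ln(0.029) = 0.1027
  −(0.510)·ln(0.510) = 0.3434
  −(0.064)·ln(0.064) = 0.1759
  −(0.397)·ln(0.397) = 0.3668
Sum: 0.1027 + 0.3434 + 0.1759 + 0.3668 = 0.989 nats.

0.989 nats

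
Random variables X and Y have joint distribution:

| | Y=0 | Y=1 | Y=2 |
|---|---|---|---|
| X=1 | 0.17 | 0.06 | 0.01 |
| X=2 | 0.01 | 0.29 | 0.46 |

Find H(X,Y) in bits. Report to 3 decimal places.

1.844 bits

H(X,Y) = −Σ p(x,y)·log₂ p(x,y) over all 6 cells.
  cell (1,0): −0.17·log₂0.17 = 0.4346
  cell (1,1): −0.06·log₂0.06 = 0.2435
  cell (1,2): −0.01·log₂0.01 = 0.0664
  cell (2,0): −0.01·log₂0.01 = 0.0664
  cell (2,1): −0.29·log₂0.29 = 0.5179
  cell (2,2): −0.46·log₂0.46 = 0.5153
Sum = 1.844 bits.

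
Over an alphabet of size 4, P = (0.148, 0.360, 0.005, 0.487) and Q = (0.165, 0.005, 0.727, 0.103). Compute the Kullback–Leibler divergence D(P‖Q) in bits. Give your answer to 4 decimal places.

D(P‖Q) = Σ p·log₂(p/q).
  0.148·log₂(0.148/0.165) = -0.02322
  0.360·log₂(0.360/0.005) = 2.22117
  0.005·log₂(0.005/0.727) = -0.03592
  0.487·log₂(0.487/0.103) = 1.09150
D(P‖Q) = 3.2535 bits.

3.2535 bits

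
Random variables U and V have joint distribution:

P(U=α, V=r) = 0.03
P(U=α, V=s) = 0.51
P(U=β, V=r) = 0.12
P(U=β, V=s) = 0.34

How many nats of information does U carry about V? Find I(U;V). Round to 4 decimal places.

0.0428 nats

Marginals: p(U) = (0.5400, 0.4600), p(V) = (0.1500, 0.8500).
I(U;V) = Σ p(x,y)·ln[p(x,y)/(p(x)p(y))].
  (α,r): 0.03·ln(0.3704) = -0.02980
  (α,s): 0.51·ln(1.1111) = 0.05373
  (β,r): 0.12·ln(1.7391) = 0.06641
  (β,s): 0.34·ln(0.8696) = -0.04752
Sum = 0.0428 nats.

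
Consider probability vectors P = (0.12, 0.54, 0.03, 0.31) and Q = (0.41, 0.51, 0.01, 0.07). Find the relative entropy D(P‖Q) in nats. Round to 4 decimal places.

D(P‖Q) = Σ p·ln(p/q).
  0.12·ln(0.12/0.41) = -0.14744
  0.54·ln(0.54/0.51) = 0.03087
  0.03·ln(0.03/0.01) = 0.03296
  0.31·ln(0.31/0.07) = 0.46130
D(P‖Q) = 0.3777 nats.

0.3777 nats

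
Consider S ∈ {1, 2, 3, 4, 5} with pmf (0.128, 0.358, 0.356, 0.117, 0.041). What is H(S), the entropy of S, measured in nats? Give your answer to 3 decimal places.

H(S) = −Σ p·ln p.
  −(0.128)·ln(0.128) = 0.2631
  −(0.358)·ln(0.358) = 0.3677
  −(0.356)·ln(0.356) = 0.3677
  −(0.117)·ln(0.117) = 0.2510
  −(0.041)·ln(0.041) = 0.1310
Sum: 0.2631 + 0.3677 + 0.3677 + 0.2510 + 0.1310 = 1.381 nats.

1.381 nats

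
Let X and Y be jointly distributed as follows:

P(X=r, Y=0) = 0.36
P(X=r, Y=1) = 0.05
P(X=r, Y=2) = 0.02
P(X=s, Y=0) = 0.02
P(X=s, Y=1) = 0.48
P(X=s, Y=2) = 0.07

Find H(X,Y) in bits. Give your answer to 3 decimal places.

H(X,Y) = −Σ p(x,y)·log₂ p(x,y) over all 6 cells.
  cell (r,0): −0.36·log₂0.36 = 0.5306
  cell (r,1): −0.05·log₂0.05 = 0.2161
  cell (r,2): −0.02·log₂0.02 = 0.1129
  cell (s,0): −0.02·log₂0.02 = 0.1129
  cell (s,1): −0.48·log₂0.48 = 0.5083
  cell (s,2): −0.07·log₂0.07 = 0.2686
Sum = 1.749 bits.

1.749 bits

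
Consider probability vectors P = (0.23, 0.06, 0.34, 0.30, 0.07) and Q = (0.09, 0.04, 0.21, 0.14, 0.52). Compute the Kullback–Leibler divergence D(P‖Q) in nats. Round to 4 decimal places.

D(P‖Q) = Σ p·ln(p/q).
  0.23·ln(0.23/0.09) = 0.21580
  0.06·ln(0.06/0.04) = 0.02433
  0.34·ln(0.34/0.21) = 0.16382
  0.30·ln(0.30/0.14) = 0.22864
  0.07·ln(0.07/0.52) = -0.14037
D(P‖Q) = 0.4922 nats.

0.4922 nats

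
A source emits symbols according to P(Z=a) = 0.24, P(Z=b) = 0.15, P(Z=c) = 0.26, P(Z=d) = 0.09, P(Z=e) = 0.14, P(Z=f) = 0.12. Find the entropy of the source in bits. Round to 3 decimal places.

H(Z) = −Σ p·log₂ p.
  −(0.24)·log₂(0.24) = 0.4941
  −(0.15)·log₂(0.15) = 0.4105
  −(0.26)·log₂(0.26) = 0.5053
  −(0.09)·log₂(0.09) = 0.3127
  −(0.14)·log₂(0.14) = 0.3971
  −(0.12)·log₂(0.12) = 0.3671
Sum: 0.4941 + 0.4105 + 0.5053 + 0.3127 + 0.3971 + 0.3671 = 2.487 bits.

2.487 bits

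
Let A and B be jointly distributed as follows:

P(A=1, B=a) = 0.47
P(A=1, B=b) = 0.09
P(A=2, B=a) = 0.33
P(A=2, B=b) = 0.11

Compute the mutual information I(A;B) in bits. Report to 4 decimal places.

0.0088 bits

Marginals: p(A) = (0.5600, 0.4400), p(B) = (0.8000, 0.2000).
I(A;B) = Σ p(x,y)·log₂[p(x,y)/(p(x)p(y))].
  (1,a): 0.47·log₂(1.0491) = 0.03251
  (1,b): 0.09·log₂(0.8036) = -0.02840
  (2,a): 0.33·log₂(0.9375) = -0.03073
  (2,b): 0.11·log₂(1.2500) = 0.03541
Sum = 0.0088 bits.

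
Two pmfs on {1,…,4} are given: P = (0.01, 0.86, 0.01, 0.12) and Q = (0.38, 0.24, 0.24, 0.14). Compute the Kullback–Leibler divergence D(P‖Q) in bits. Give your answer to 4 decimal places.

D(P‖Q) = Σ p·log₂(p/q).
  0.01·log₂(0.01/0.38) = -0.05248
  0.86·log₂(0.86/0.24) = 1.58352
  0.01·log₂(0.01/0.24) = -0.04585
  0.12·log₂(0.12/0.14) = -0.02669
D(P‖Q) = 1.4585 bits.

1.4585 bits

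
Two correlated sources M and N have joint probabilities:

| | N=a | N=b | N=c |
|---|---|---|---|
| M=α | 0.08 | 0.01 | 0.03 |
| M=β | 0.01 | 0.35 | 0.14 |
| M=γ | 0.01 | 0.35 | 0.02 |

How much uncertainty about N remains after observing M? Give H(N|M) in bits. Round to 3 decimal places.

0.815 bits

Marginals: p(M) = (0.1200, 0.5000, 0.3800), p(N) = (0.1000, 0.7100, 0.1900).
H(N|M) = Σ p(M) · H(N|M=·).
  M=α: p=0.1200, H(N|M=α) = 1.1887
  M=β: p=0.5000, H(N|M=β) = 0.9873
  M=γ: p=0.3800, H(N|M=γ) = 0.4710
Weighted sum = 0.815 bits.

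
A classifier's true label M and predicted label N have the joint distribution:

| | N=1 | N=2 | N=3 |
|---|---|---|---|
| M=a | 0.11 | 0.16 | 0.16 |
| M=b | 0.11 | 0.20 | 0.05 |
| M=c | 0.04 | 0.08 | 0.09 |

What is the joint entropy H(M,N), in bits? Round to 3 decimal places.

H(M,N) = −Σ p(x,y)·log₂ p(x,y) over all 9 cells.
  cell (a,1): −0.11·log₂0.11 = 0.3503
  cell (a,2): −0.16·log₂0.16 = 0.4230
  cell (a,3): −0.16·log₂0.16 = 0.4230
  cell (b,1): −0.11·log₂0.11 = 0.3503
  cell (b,2): −0.20·log₂0.20 = 0.4644
  cell (b,3): −0.05·log₂0.05 = 0.2161
  cell (c,1): −0.04·log₂0.04 = 0.1858
  cell (c,2): −0.08·log₂0.08 = 0.2915
  cell (c,3): −0.09·log₂0.09 = 0.3127
Sum = 3.017 bits.

3.017 bits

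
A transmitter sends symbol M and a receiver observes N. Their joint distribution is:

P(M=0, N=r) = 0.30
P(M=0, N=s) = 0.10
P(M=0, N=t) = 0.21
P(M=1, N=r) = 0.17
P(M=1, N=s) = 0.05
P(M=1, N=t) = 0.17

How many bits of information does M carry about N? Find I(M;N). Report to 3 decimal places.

0.006 bits

Marginals: p(M) = (0.6100, 0.3900), p(N) = (0.4700, 0.1500, 0.3800).
I(M;N) = Σ p(x,y)·log₂[p(x,y)/(p(x)p(y))].
  (0,r): 0.30·log₂(1.0464) = 0.0196
  (0,s): 0.10·log₂(1.0929) = 0.0128
  (0,t): 0.21·log₂(0.9060) = -0.0299
  (1,r): 0.17·log₂(0.9274) = -0.0185
  (1,s): 0.05·log₂(0.8547) = -0.0113
  (1,t): 0.17·log₂(1.1471) = 0.0337
Sum = 0.006 bits.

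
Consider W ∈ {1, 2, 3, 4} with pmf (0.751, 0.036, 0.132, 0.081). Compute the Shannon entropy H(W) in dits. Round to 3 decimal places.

0.350 dits

H(W) = −Σ p·log₁₀ p.
  −(0.751)·log₁₀(0.751) = 0.0934
  −(0.036)·log₁₀(0.036) = 0.0520
  −(0.132)·log₁₀(0.132) = 0.1161
  −(0.081)·log₁₀(0.081) = 0.0884
Sum: 0.0934 + 0.0520 + 0.1161 + 0.0884 = 0.350 dits.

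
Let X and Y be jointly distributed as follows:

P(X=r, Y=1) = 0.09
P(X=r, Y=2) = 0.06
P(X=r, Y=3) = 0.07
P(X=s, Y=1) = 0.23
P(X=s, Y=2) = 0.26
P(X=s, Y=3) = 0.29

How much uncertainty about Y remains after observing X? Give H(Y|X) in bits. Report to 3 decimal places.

Marginals: p(X) = (0.2200, 0.7800), p(Y) = (0.3200, 0.3200, 0.3600).
H(Y|X) = Σ p(X) · H(Y|X=·).
  X=r: p=0.2200, H(Y|X=r) = 1.5644
  X=s: p=0.7800, H(Y|X=s) = 1.5785
Weighted sum = 1.575 bits.

1.575 bits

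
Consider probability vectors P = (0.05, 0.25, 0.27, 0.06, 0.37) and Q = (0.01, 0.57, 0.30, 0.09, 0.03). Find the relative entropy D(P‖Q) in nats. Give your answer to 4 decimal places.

D(P‖Q) = Σ p·ln(p/q).
  0.05·ln(0.05/0.01) = 0.08047
  0.25·ln(0.25/0.57) = -0.20604
  0.27·ln(0.27/0.30) = -0.02845
  0.06·ln(0.06/0.09) = -0.02433
  0.37·ln(0.37/0.03) = 0.92955
D(P‖Q) = 0.7512 nats.

0.7512 nats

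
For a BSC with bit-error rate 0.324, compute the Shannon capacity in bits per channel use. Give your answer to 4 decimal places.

0.0913 bits

Binary symmetric channel: C = 1 − h₂(ε) where h₂ is the binary entropy function.
h₂(0.324) = −0.324·log₂0.324 − 0.676·log₂0.676 = 0.9087.
C = 1 − 0.9087 = 0.0913 bits per channel use.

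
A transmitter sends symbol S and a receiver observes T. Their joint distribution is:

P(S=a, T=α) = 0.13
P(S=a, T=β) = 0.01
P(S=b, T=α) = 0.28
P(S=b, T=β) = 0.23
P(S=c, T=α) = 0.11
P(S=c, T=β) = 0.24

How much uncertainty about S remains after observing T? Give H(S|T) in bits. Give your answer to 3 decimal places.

1.297 bits

Marginals: p(S) = (0.1400, 0.5100, 0.3500), p(T) = (0.5200, 0.4800).
H(S|T) = Σ p(T) · H(S|T=·).
  T=α: p=0.5200, H(S|T=α) = 1.4550
  T=β: p=0.4800, H(S|T=β) = 1.1249
Weighted sum = 1.297 bits.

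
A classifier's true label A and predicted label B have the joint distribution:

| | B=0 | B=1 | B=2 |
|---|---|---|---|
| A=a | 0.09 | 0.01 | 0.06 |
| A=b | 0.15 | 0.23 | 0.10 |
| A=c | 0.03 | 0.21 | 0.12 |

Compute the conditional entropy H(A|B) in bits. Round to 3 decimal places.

1.302 bits

Chain rule: H(A|B) = H(A,B) − H(B).
Marginals: p(A) = (0.1600, 0.4800, 0.3600), p(B) = (0.2700, 0.4500, 0.2800).
H(A,B) = 2.8447 bits; H(B) = 1.5426 bits.
H(A|B) = 2.8447 − 1.5426 = 1.302 bits.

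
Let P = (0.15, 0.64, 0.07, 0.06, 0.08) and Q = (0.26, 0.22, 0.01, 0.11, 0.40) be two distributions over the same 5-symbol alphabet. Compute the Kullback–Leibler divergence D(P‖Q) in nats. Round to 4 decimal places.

0.5720 nats

D(P‖Q) = Σ p·ln(p/q).
  0.15·ln(0.15/0.26) = -0.08251
  0.64·ln(0.64/0.22) = 0.68342
  0.07·ln(0.07/0.01) = 0.13621
  0.06·ln(0.06/0.11) = -0.03637
  0.08·ln(0.08/0.40) = -0.12876
D(P‖Q) = 0.5720 nats.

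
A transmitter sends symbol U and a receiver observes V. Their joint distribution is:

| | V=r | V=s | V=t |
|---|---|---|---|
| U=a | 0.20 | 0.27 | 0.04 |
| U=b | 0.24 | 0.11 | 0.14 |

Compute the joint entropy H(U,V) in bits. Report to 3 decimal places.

2.402 bits

H(U,V) = −Σ p(x,y)·log₂ p(x,y) over all 6 cells.
  cell (a,r): −0.20·log₂0.20 = 0.4644
  cell (a,s): −0.27·log₂0.27 = 0.5100
  cell (a,t): −0.04·log₂0.04 = 0.1858
  cell (b,r): −0.24·log₂0.24 = 0.4941
  cell (b,s): −0.11·log₂0.11 = 0.3503
  cell (b,t): −0.14·log₂0.14 = 0.3971
Sum = 2.402 bits.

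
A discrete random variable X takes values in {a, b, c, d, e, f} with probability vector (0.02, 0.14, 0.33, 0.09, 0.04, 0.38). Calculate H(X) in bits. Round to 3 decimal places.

H(X) = −Σ p·log₂ p.
  −(0.02)·log₂(0.02) = 0.1129
  −(0.14)·log₂(0.14) = 0.3971
  −(0.33)·log₂(0.33) = 0.5278
  −(0.09)·log₂(0.09) = 0.3127
  −(0.04)·log₂(0.04) = 0.1858
  −(0.38)·log₂(0.38) = 0.5305
Sum: 0.1129 + 0.3971 + 0.5278 + 0.3127 + 0.1858 + 0.5305 = 2.067 bits.

2.067 bits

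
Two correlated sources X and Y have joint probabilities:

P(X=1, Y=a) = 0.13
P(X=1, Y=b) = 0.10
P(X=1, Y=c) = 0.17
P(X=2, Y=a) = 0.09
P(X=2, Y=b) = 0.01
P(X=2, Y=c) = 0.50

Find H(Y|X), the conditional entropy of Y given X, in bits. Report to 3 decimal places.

Marginals: p(X) = (0.4000, 0.6000), p(Y) = (0.2200, 0.1100, 0.6700).
H(Y|X) = Σ p(X) · H(Y|X=·).
  X=1: p=0.4000, H(Y|X=1) = 1.5516
  X=2: p=0.6000, H(Y|X=2) = 0.7282
Weighted sum = 1.058 bits.

1.058 bits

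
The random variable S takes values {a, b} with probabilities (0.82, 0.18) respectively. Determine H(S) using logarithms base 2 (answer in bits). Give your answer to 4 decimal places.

0.6801 bits

H(S) = −Σ p·log₂ p.
  −(0.82)·log₂(0.82) = 0.23477
  −(0.18)·log₂(0.18) = 0.44531
Sum: 0.23477 + 0.44531 = 0.6801 bits.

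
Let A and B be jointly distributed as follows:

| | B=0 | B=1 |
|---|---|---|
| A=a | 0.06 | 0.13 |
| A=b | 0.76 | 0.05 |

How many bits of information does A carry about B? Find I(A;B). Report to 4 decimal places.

Marginals: p(A) = (0.1900, 0.8100), p(B) = (0.8200, 0.1800).
I(A;B) = Σ p(x,y)·log₂[p(x,y)/(p(x)p(y))].
  (a,0): 0.06·log₂(0.3851) = -0.08260
  (a,1): 0.13·log₂(3.8012) = 0.25044
  (b,0): 0.76·log₂(1.1442) = 0.14773
  (b,1): 0.05·log₂(0.3429) = -0.07720
Sum = 0.2384 bits.

0.2384 bits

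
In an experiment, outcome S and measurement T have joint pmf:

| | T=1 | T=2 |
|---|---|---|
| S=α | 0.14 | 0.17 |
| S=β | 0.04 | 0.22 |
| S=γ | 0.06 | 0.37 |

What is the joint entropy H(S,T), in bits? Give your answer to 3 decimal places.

2.272 bits

H(S,T) = −Σ p(x,y)·log₂ p(x,y) over all 6 cells.
  cell (α,1): −0.14·log₂0.14 = 0.3971
  cell (α,2): −0.17·log₂0.17 = 0.4346
  cell (β,1): −0.04·log₂0.04 = 0.1858
  cell (β,2): −0.22·log₂0.22 = 0.4806
  cell (γ,1): −0.06·log₂0.06 = 0.2435
  cell (γ,2): −0.37·log₂0.37 = 0.5307
Sum = 2.272 bits.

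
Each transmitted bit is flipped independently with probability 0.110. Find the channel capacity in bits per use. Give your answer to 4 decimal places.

0.5001 bits

Binary symmetric channel: C = 1 − h₂(ε) where h₂ is the binary entropy function.
h₂(0.110) = −0.110·log₂0.110 − 0.890·log₂0.890 = 0.4999.
C = 1 − 0.4999 = 0.5001 bits per channel use.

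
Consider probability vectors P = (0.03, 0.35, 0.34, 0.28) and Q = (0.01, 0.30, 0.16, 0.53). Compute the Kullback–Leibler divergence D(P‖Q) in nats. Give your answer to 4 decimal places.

D(P‖Q) = Σ p·ln(p/q).
  0.03·ln(0.03/0.01) = 0.03296
  0.35·ln(0.35/0.30) = 0.05395
  0.34·ln(0.34/0.16) = 0.25628
  0.28·ln(0.28/0.53) = -0.17866
D(P‖Q) = 0.1645 nats.

0.1645 nats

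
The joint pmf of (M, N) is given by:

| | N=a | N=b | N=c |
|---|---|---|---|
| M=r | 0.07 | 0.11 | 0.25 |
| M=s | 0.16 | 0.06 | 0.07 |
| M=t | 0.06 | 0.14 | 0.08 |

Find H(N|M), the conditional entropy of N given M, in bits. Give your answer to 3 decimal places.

Marginals: p(M) = (0.4300, 0.2900, 0.2800), p(N) = (0.2900, 0.3100, 0.4000).
H(N|M) = Σ p(M) · H(N|M=·).
  M=r: p=0.4300, H(N|M=r) = 1.3844
  M=s: p=0.2900, H(N|M=s) = 1.4386
  M=t: p=0.2800, H(N|M=t) = 1.4926
Weighted sum = 1.430 bits.

1.430 bits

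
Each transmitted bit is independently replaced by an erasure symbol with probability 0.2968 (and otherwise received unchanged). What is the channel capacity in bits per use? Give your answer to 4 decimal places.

Binary erasure channel: capacity C = 1 − ε.
C = 1 − 0.2968 = 0.7032 bits per channel use.

0.7032 bits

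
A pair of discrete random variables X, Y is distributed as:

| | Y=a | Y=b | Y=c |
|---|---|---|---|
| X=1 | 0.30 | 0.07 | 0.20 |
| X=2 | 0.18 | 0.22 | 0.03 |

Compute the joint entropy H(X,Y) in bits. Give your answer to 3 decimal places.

2.332 bits

H(X,Y) = −Σ p(x,y)·log₂ p(x,y) over all 6 cells.
  cell (1,a): −0.30·log₂0.30 = 0.5211
  cell (1,b): −0.07·log₂0.07 = 0.2686
  cell (1,c): −0.20·log₂0.20 = 0.4644
  cell (2,a): −0.18·log₂0.18 = 0.4453
  cell (2,b): −0.22·log₂0.22 = 0.4806
  cell (2,c): −0.03·log₂0.03 = 0.1518
Sum = 2.332 bits.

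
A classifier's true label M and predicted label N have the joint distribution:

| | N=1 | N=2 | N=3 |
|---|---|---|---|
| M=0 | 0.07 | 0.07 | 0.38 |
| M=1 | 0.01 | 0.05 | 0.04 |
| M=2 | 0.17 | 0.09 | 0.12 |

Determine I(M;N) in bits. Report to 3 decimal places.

Marginals: p(M) = (0.5200, 0.1000, 0.3800), p(N) = (0.2500, 0.2100, 0.5400).
I(M;N) = Σ p(x,y)·log₂[p(x,y)/(p(x)p(y))].
  (0,1): 0.07·log₂(0.5385) = -0.0625
  (0,2): 0.07·log₂(0.6410) = -0.0449
  (0,3): 0.38·log₂(1.3533) = 0.1659
  (1,1): 0.01·log₂(0.4000) = -0.0132
  (1,2): 0.05·log₂(2.3810) = 0.0626
  (1,3): 0.04·log₂(0.7407) = -0.0173
  (2,1): 0.17·log₂(1.7895) = 0.1427
  (2,2): 0.09·log₂(1.1278) = 0.0156
  (2,3): 0.12·log₂(0.5848) = -0.0929
Sum = 0.156 bits.

0.156 bits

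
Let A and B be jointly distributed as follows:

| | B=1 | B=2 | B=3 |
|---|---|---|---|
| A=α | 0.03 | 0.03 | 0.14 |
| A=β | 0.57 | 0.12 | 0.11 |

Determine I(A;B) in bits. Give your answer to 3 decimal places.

0.194 bits

Marginals: p(A) = (0.2000, 0.8000), p(B) = (0.6000, 0.1500, 0.2500).
I(A;B) = Σ p(x,y)·log₂[p(x,y)/(p(x)p(y))].
  (α,1): 0.03·log₂(0.2500) = -0.0600
  (α,2): 0.03·log₂(1.0000) = 0.0000
  (α,3): 0.14·log₂(2.8000) = 0.2080
  (β,1): 0.57·log₂(1.1875) = 0.1413
  (β,2): 0.12·log₂(1.0000) = 0.0000
  (β,3): 0.11·log₂(0.5500) = -0.0949
Sum = 0.194 bits.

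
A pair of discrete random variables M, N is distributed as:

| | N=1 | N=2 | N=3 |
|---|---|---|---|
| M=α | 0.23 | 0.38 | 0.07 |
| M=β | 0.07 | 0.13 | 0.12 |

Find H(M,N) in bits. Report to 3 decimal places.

H(M,N) = −Σ p(x,y)·log₂ p(x,y) over all 6 cells.
  cell (α,1): −0.23·log₂0.23 = 0.4877
  cell (α,2): −0.38·log₂0.38 = 0.5305
  cell (α,3): −0.07·log₂0.07 = 0.2686
  cell (β,1): −0.07·log₂0.07 = 0.2686
  cell (β,2): −0.13·log₂0.13 = 0.3826
  cell (β,3): −0.12·log₂0.12 = 0.3671
Sum = 2.305 bits.

2.305 bits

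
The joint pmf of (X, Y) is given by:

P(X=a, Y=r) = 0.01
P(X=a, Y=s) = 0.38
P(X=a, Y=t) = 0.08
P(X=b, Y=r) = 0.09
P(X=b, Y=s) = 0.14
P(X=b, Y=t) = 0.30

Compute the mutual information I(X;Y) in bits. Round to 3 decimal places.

0.231 bits

Marginals: p(X) = (0.4700, 0.5300), p(Y) = (0.1000, 0.5200, 0.3800).
I(X;Y) = Σ p(x,y)·log₂[p(x,y)/(p(x)p(y))].
  (a,r): 0.01·log₂(0.2128) = -0.0223
  (a,s): 0.38·log₂(1.5548) = 0.2420
  (a,t): 0.08·log₂(0.4479) = -0.0927
  (b,r): 0.09·log₂(1.6981) = 0.0688
  (b,s): 0.14·log₂(0.5080) = -0.1368
  (b,t): 0.30·log₂(1.4896) = 0.1725
Sum = 0.231 bits.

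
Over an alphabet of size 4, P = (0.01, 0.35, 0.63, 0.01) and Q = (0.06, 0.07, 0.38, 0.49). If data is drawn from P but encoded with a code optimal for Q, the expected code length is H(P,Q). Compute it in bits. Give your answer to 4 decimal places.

2.2731 bits

H(P,Q) = −Σ p·log₂ q.
  −0.01·log₂(0.06) = 0.04059
  −0.35·log₂(0.07) = 1.34278
  −0.63·log₂(0.38) = 0.87944
  −0.01·log₂(0.49) = 0.01029
H(P,Q) = 2.2731 bits.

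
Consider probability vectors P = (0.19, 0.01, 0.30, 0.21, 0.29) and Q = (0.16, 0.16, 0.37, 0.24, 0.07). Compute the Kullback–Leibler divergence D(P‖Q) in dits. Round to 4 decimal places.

0.1417 dits

D(P‖Q) = Σ p·log₁₀(p/q).
  0.19·log₁₀(0.19/0.16) = 0.01418
  0.01·log₁₀(0.01/0.16) = -0.01204
  0.30·log₁₀(0.30/0.37) = -0.02732
  0.21·log₁₀(0.21/0.24) = -0.01218
  0.29·log₁₀(0.29/0.07) = 0.17902
D(P‖Q) = 0.1417 dits.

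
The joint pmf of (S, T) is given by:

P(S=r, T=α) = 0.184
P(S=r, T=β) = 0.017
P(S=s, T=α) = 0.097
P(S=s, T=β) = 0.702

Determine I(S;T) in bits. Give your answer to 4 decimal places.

0.3466 bits

Marginals: p(S) = (0.2010, 0.7990), p(T) = (0.2810, 0.7190).
I(S;T) = H(S) + H(T) − H(S,T).
H(S) = 0.7239, H(T) = 0.8568, H(S,T) = 1.2341.
I(S;T) = 0.7239 + 0.8568 − 1.2341 = 0.3466 bits.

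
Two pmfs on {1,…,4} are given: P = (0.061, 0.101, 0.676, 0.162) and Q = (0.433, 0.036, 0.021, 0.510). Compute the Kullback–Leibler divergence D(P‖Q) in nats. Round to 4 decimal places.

2.1457 nats

D(P‖Q) = Σ p·ln(p/q).
  0.061·ln(0.061/0.433) = -0.11955
  0.101·ln(0.101/0.036) = 0.10419
  0.676·ln(0.676/0.021) = 2.34685
  0.162·ln(0.162/0.510) = -0.18578
D(P‖Q) = 2.1457 nats.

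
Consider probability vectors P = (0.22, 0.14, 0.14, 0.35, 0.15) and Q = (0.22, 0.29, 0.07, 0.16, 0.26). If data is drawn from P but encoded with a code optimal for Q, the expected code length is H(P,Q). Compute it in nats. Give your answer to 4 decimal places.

H(P,Q) = −Σ p·ln q.
  −0.22·ln(0.22) = 0.33311
  −0.14·ln(0.29) = 0.17330
  −0.14·ln(0.07) = 0.37230
  −0.35·ln(0.16) = 0.64140
  −0.15·ln(0.26) = 0.20206
H(P,Q) = 1.7222 nats.

1.7222 nats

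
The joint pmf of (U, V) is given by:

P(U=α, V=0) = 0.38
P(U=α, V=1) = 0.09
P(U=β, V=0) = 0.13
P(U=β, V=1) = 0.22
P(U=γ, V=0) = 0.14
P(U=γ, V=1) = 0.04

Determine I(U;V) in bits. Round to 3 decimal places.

0.132 bits

Marginals: p(U) = (0.4700, 0.3500, 0.1800), p(V) = (0.6500, 0.3500).
I(U;V) = H(U) + H(V) − H(U,V).
H(U) = 1.4874, H(V) = 0.9341, H(U,V) = 2.2892.
I(U;V) = 1.4874 + 0.9341 − 2.2892 = 0.132 bits.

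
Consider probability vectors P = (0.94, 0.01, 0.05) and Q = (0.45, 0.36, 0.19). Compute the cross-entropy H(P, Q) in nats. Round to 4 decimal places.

H(P,Q) = −Σ p·ln q.
  −0.94·ln(0.45) = 0.75060
  −0.01·ln(0.36) = 0.01022
  −0.05·ln(0.19) = 0.08304
H(P,Q) = 0.8439 nats.

0.8439 nats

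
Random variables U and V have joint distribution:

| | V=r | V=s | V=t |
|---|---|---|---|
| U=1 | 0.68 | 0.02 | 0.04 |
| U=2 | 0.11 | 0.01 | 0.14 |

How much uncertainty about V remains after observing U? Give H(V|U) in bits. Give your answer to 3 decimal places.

0.664 bits

Marginals: p(U) = (0.7400, 0.2600), p(V) = (0.7900, 0.0300, 0.1800).
H(V|U) = Σ p(U) · H(V|U=·).
  U=1: p=0.7400, H(V|U=1) = 0.4804
  U=2: p=0.2600, H(V|U=2) = 1.1867
Weighted sum = 0.664 bits.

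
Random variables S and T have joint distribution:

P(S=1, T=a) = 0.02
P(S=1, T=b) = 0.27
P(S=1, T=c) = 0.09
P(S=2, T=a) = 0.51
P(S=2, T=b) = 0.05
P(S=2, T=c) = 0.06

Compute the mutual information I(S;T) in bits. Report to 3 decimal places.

0.489 bits

Marginals: p(S) = (0.3800, 0.6200), p(T) = (0.5300, 0.3200, 0.1500).
I(S;T) = H(S) + H(T) − H(S,T).
H(S) = 0.9580, H(T) = 1.4220, H(S,T) = 1.8906.
I(S;T) = 0.9580 + 1.4220 − 1.8906 = 0.489 bits.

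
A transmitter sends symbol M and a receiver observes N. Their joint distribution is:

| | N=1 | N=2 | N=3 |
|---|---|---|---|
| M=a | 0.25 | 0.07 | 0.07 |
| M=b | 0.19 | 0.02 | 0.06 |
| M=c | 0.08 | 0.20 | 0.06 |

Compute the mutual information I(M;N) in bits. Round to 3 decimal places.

0.185 bits

Marginals: p(M) = (0.3900, 0.2700, 0.3400), p(N) = (0.5200, 0.2900, 0.1900).
I(M;N) = H(M) + H(N) − H(M,N).
H(M) = 1.5690, H(N) = 1.4637, H(M,N) = 2.8482.
I(M;N) = 1.5690 + 1.4637 − 2.8482 = 0.185 bits.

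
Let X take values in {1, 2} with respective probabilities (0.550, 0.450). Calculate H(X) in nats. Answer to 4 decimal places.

0.6881 nats

H(X) = −Σ p·ln p.
  −(0.550)·ln(0.550) = 0.32881
  −(0.450)·ln(0.450) = 0.35933
Sum: 0.32881 + 0.35933 = 0.6881 nats.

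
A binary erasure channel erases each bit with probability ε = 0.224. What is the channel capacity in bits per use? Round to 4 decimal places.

Binary erasure channel: capacity C = 1 − ε.
C = 1 − 0.224 = 0.7760 bits per channel use.

0.7760 bits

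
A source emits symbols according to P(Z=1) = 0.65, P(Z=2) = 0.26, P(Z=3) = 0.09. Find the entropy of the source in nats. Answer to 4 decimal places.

0.8470 nats

H(Z) = −Σ p·ln p.
  −(0.65)·ln(0.65) = 0.28001
  −(0.26)·ln(0.26) = 0.35024
  −(0.09)·ln(0.09) = 0.21672
Sum: 0.28001 + 0.35024 + 0.21672 = 0.8470 nats.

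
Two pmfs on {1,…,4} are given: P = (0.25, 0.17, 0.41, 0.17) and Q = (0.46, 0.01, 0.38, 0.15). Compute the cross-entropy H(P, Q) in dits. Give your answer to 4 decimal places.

0.7367 dits

H(P,Q) = −Σ p·log₁₀ q.
  −0.25·log₁₀(0.46) = 0.08431
  −0.17·log₁₀(0.01) = 0.34000
  −0.41·log₁₀(0.38) = 0.17229
  −0.17·log₁₀(0.15) = 0.14006
H(P,Q) = 0.7367 dits.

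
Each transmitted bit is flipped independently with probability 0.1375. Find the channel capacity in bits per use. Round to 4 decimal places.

Binary symmetric channel: C = 1 − h₂(ε) where h₂ is the binary entropy function.
h₂(0.1375) = −0.1375·log₂0.1375 − 0.8625·log₂0.8625 = 0.5777.
C = 1 − 0.5777 = 0.4223 bits per channel use.

0.4223 bits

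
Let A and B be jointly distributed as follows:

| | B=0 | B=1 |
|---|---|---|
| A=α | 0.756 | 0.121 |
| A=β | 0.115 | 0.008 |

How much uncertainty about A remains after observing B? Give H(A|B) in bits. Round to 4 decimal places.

0.5336 bits

Marginals: p(A) = (0.8770, 0.1230), p(B) = (0.8710, 0.1290).
H(A|B) = Σ p(B) · H(A|B=·).
  B=0: p=0.8710, H(A|B=0) = 0.5630
  B=1: p=0.1290, H(A|B=1) = 0.3354
Weighted sum = 0.5336 bits.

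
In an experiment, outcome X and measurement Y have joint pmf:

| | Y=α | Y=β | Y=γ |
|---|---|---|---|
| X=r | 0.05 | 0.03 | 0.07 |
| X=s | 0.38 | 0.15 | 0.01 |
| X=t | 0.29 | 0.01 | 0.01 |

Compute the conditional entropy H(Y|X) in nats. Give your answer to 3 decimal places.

0.610 nats

Chain rule: H(Y|X) = H(X,Y) − H(X).
Marginals: p(X) = (0.1500, 0.5400, 0.3100), p(Y) = (0.7200, 0.1900, 0.0900).
H(X,Y) = 1.5905 nats; H(X) = 0.9804 nats.
H(Y|X) = 1.5905 − 0.9804 = 0.610 nats.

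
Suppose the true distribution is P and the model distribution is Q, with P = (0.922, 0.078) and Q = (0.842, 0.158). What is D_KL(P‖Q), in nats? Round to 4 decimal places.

D(P‖Q) = Σ p·ln(p/q).
  0.922·ln(0.922/0.842) = 0.08369
  0.078·ln(0.078/0.158) = -0.05506
D(P‖Q) = 0.0286 nats.

0.0286 nats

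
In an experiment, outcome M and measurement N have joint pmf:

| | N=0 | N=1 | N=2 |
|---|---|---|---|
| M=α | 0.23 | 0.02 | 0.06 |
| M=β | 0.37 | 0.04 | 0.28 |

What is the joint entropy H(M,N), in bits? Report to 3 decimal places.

2.075 bits

H(M,N) = −Σ p(x,y)·log₂ p(x,y) over all 6 cells.
  cell (α,0): −0.23·log₂0.23 = 0.4877
  cell (α,1): −0.02·log₂0.02 = 0.1129
  cell (α,2): −0.06·log₂0.06 = 0.2435
  cell (β,0): −0.37·log₂0.37 = 0.5307
  cell (β,1): −0.04·log₂0.04 = 0.1858
  cell (β,2): −0.28·log₂0.28 = 0.5142
Sum = 2.075 bits.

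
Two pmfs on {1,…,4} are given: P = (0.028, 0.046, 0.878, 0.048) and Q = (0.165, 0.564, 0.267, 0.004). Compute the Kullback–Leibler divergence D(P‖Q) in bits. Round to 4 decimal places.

1.4420 bits

D(P‖Q) = Σ p·log₂(p/q).
  0.028·log₂(0.028/0.165) = -0.07165
  0.046·log₂(0.046/0.564) = -0.16634
  0.878·log₂(0.878/0.267) = 1.50786
  0.048·log₂(0.048/0.004) = 0.17208
D(P‖Q) = 1.4420 bits.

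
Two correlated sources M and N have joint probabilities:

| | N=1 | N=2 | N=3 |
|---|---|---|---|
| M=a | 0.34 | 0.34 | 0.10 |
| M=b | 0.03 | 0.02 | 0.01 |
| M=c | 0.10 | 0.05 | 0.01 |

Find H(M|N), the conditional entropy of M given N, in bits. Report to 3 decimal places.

Chain rule: H(M|N) = H(M,N) − H(N).
Marginals: p(M) = (0.7800, 0.0600, 0.1600), p(N) = (0.4700, 0.4100, 0.1200).
H(M,N) = 2.3364 bits; H(N) = 1.4064 bits.
H(M|N) = 2.3364 − 1.4064 = 0.930 bits.

0.930 bits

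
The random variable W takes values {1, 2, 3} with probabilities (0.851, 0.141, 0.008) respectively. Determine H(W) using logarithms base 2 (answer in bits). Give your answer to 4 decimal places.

H(W) = −Σ p·log₂ p.
  −(0.851)·log₂(0.851) = 0.19809
  −(0.141)·log₂(0.141) = 0.39850
  −(0.008)·log₂(0.008) = 0.05573
Sum: 0.19809 + 0.39850 + 0.05573 = 0.6523 bits.

0.6523 bits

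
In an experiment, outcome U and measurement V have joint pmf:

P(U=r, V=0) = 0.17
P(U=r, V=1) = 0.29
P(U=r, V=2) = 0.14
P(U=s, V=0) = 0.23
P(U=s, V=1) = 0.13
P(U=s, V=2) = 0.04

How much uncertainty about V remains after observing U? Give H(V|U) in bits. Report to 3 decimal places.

1.435 bits

Marginals: p(U) = (0.6000, 0.4000), p(V) = (0.4000, 0.4200, 0.1800).
H(V|U) = Σ p(U) · H(V|U=·).
  U=r: p=0.6000, H(V|U=r) = 1.5124
  U=s: p=0.4000, H(V|U=s) = 1.3182
Weighted sum = 1.435 bits.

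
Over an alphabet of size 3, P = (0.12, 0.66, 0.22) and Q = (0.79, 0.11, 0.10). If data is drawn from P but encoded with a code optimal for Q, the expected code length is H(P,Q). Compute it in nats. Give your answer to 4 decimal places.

H(P,Q) = −Σ p·ln q.
  −0.12·ln(0.79) = 0.02829
  −0.66·ln(0.11) = 1.45680
  −0.22·ln(0.10) = 0.50657
H(P,Q) = 1.9917 nats.

1.9917 nats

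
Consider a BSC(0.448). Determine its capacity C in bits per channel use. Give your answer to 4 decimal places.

Binary symmetric channel: C = 1 − h₂(ε) where h₂ is the binary entropy function.
h₂(0.448) = −0.448·log₂0.448 − 0.552·log₂0.552 = 0.9922.
C = 1 − 0.9922 = 0.0078 bits per channel use.

0.0078 bits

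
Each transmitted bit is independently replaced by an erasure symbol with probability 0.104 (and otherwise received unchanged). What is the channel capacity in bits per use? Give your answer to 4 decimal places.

Binary erasure channel: capacity C = 1 − ε.
C = 1 − 0.104 = 0.8960 bits per channel use.

0.8960 bits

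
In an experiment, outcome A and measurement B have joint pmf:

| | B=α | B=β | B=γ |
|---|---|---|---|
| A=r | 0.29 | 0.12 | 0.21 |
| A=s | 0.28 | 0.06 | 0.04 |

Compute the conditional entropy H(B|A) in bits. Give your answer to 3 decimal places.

1.343 bits

Chain rule: H(B|A) = H(A,B) − H(A).
Marginals: p(A) = (0.6200, 0.3800), p(B) = (0.5700, 0.1800, 0.2500).
H(A,B) = 2.3013 bits; H(A) = 0.9580 bits.
H(B|A) = 2.3013 − 0.9580 = 1.343 bits.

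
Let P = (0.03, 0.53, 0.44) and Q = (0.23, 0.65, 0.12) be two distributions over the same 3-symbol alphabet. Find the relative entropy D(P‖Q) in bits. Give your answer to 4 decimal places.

D(P‖Q) = Σ p·log₂(p/q).
  0.03·log₂(0.03/0.23) = -0.08816
  0.53·log₂(0.53/0.65) = -0.15606
  0.44·log₂(0.44/0.12) = 0.82477
D(P‖Q) = 0.5806 bits.

0.5806 bits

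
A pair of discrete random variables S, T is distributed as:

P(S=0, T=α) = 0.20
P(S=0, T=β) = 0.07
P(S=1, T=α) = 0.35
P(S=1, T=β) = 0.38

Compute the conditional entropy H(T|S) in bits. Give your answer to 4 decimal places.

0.9520 bits

Marginals: p(S) = (0.2700, 0.7300), p(T) = (0.5500, 0.4500).
H(T|S) = Σ p(S) · H(T|S=·).
  S=0: p=0.2700, H(T|S=0) = 0.8256
  S=1: p=0.7300, H(T|S=1) = 0.9988
Weighted sum = 0.9520 bits.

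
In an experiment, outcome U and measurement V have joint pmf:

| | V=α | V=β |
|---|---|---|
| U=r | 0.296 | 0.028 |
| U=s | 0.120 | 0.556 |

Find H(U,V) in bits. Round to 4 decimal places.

1.5022 bits

H(U,V) = −Σ p(x,y)·log₂ p(x,y) over all 4 cells.
  cell (r,α): −0.296·log₂0.296 = 0.51987
  cell (r,β): −0.028·log₂0.028 = 0.14444
  cell (s,α): −0.120·log₂0.120 = 0.36707
  cell (s,β): −0.556·log₂0.556 = 0.47084
Sum = 1.5022 bits.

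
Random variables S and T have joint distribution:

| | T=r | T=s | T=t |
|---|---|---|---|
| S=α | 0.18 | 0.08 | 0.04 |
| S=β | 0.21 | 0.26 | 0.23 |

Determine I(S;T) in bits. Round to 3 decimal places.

Marginals: p(S) = (0.3000, 0.7000), p(T) = (0.3900, 0.3400, 0.2700).
I(S;T) = Σ p(x,y)·log₂[p(x,y)/(p(x)p(y))].
  (α,r): 0.18·log₂(1.5385) = 0.1119
  (α,s): 0.08·log₂(0.7843) = -0.0280
  (α,t): 0.04·log₂(0.4938) = -0.0407
  (β,r): 0.21·log₂(0.7692) = -0.0795
  (β,s): 0.26·log₂(1.0924) = 0.0332
  (β,t): 0.23·log₂(1.2169) = 0.0651
Sum = 0.062 bits.

0.062 bits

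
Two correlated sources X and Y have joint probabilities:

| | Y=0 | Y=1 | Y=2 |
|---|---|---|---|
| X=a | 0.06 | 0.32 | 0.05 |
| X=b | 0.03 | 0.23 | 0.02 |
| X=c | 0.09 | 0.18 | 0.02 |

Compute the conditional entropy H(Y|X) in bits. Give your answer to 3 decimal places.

Chain rule: H(Y|X) = H(X,Y) − H(X).
Marginals: p(X) = (0.4300, 0.2800, 0.2900), p(Y) = (0.1800, 0.7300, 0.0900).
H(X,Y) = 2.6088 bits; H(X) = 1.5557 bits.
H(Y|X) = 2.6088 − 1.5557 = 1.053 bits.

1.053 bits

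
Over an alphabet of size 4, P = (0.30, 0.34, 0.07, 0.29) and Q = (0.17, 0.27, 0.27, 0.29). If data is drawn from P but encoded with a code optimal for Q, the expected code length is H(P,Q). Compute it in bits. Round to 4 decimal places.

2.0593 bits

H(P,Q) = −Σ p·log₂ q.
  −0.30·log₂(0.17) = 0.76692
  −0.34·log₂(0.27) = 0.64225
  −0.07·log₂(0.27) = 0.13223
  −0.29·log₂(0.29) = 0.51790
H(P,Q) = 2.0593 bits.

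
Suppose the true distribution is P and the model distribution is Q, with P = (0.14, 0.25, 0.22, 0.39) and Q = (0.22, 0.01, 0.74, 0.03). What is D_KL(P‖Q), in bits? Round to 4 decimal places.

D(P‖Q) = Σ p·log₂(p/q).
  0.14·log₂(0.14/0.22) = -0.09129
  0.25·log₂(0.25/0.01) = 1.16096
  0.22·log₂(0.22/0.74) = -0.38500
  0.39·log₂(0.39/0.03) = 1.44317
D(P‖Q) = 2.1278 bits.

2.1278 bits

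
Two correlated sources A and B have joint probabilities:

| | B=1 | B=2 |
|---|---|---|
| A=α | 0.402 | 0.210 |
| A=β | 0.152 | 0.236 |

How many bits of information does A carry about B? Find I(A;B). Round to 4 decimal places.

Marginals: p(A) = (0.6120, 0.3880), p(B) = (0.5540, 0.4460).
I(A;B) = Σ p(x,y)·log₂[p(x,y)/(p(x)p(y))].
  (α,1): 0.402·log₂(1.1857) = 0.09877
  (α,2): 0.210·log₂(0.7694) = -0.07943
  (β,1): 0.152·log₂(0.7071) = -0.07599
  (β,2): 0.236·log₂(1.3638) = 0.10564
Sum = 0.0490 bits.

0.0490 bits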